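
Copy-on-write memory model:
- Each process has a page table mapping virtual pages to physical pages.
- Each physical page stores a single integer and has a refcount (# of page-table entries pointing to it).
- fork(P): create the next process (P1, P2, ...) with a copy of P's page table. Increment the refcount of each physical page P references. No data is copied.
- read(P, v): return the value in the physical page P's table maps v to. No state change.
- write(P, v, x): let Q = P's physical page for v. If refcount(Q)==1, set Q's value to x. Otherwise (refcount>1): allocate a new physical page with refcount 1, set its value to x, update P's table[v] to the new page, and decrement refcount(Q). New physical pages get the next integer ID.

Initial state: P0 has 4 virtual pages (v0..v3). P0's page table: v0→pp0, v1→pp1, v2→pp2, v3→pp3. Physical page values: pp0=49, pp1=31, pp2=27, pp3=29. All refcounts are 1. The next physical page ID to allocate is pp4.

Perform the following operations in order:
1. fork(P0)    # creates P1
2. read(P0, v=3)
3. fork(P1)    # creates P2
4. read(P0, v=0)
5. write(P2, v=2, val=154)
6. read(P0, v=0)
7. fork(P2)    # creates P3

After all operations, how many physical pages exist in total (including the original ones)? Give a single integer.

Answer: 5

Derivation:
Op 1: fork(P0) -> P1. 4 ppages; refcounts: pp0:2 pp1:2 pp2:2 pp3:2
Op 2: read(P0, v3) -> 29. No state change.
Op 3: fork(P1) -> P2. 4 ppages; refcounts: pp0:3 pp1:3 pp2:3 pp3:3
Op 4: read(P0, v0) -> 49. No state change.
Op 5: write(P2, v2, 154). refcount(pp2)=3>1 -> COPY to pp4. 5 ppages; refcounts: pp0:3 pp1:3 pp2:2 pp3:3 pp4:1
Op 6: read(P0, v0) -> 49. No state change.
Op 7: fork(P2) -> P3. 5 ppages; refcounts: pp0:4 pp1:4 pp2:2 pp3:4 pp4:2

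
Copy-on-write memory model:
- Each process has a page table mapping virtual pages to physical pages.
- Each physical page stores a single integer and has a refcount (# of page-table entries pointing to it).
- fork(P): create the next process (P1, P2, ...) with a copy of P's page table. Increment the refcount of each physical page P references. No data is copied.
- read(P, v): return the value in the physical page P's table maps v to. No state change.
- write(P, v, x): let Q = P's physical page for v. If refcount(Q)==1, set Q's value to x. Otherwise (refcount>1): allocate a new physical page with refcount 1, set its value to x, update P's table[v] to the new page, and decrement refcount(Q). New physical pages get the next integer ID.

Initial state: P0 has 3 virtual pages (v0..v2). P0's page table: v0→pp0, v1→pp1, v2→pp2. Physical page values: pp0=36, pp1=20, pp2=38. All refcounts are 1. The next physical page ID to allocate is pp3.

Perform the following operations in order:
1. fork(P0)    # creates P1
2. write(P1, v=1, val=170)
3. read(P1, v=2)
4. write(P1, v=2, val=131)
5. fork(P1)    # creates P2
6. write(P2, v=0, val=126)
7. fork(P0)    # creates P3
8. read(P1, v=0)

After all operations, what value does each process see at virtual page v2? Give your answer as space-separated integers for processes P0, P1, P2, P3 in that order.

Answer: 38 131 131 38

Derivation:
Op 1: fork(P0) -> P1. 3 ppages; refcounts: pp0:2 pp1:2 pp2:2
Op 2: write(P1, v1, 170). refcount(pp1)=2>1 -> COPY to pp3. 4 ppages; refcounts: pp0:2 pp1:1 pp2:2 pp3:1
Op 3: read(P1, v2) -> 38. No state change.
Op 4: write(P1, v2, 131). refcount(pp2)=2>1 -> COPY to pp4. 5 ppages; refcounts: pp0:2 pp1:1 pp2:1 pp3:1 pp4:1
Op 5: fork(P1) -> P2. 5 ppages; refcounts: pp0:3 pp1:1 pp2:1 pp3:2 pp4:2
Op 6: write(P2, v0, 126). refcount(pp0)=3>1 -> COPY to pp5. 6 ppages; refcounts: pp0:2 pp1:1 pp2:1 pp3:2 pp4:2 pp5:1
Op 7: fork(P0) -> P3. 6 ppages; refcounts: pp0:3 pp1:2 pp2:2 pp3:2 pp4:2 pp5:1
Op 8: read(P1, v0) -> 36. No state change.
P0: v2 -> pp2 = 38
P1: v2 -> pp4 = 131
P2: v2 -> pp4 = 131
P3: v2 -> pp2 = 38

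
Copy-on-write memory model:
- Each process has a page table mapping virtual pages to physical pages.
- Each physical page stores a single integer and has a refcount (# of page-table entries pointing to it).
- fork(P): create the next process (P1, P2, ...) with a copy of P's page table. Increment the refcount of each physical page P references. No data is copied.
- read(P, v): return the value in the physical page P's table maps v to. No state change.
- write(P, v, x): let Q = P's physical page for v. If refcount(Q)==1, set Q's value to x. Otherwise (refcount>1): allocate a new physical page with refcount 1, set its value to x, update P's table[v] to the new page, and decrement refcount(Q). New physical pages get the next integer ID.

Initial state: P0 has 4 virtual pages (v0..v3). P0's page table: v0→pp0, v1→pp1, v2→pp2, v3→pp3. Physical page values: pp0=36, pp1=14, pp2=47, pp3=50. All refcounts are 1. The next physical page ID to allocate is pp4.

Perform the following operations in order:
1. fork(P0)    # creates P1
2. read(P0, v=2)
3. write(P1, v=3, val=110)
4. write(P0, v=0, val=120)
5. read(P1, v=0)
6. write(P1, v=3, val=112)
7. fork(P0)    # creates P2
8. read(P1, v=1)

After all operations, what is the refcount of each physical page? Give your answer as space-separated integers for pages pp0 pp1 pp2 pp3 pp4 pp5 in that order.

Answer: 1 3 3 2 1 2

Derivation:
Op 1: fork(P0) -> P1. 4 ppages; refcounts: pp0:2 pp1:2 pp2:2 pp3:2
Op 2: read(P0, v2) -> 47. No state change.
Op 3: write(P1, v3, 110). refcount(pp3)=2>1 -> COPY to pp4. 5 ppages; refcounts: pp0:2 pp1:2 pp2:2 pp3:1 pp4:1
Op 4: write(P0, v0, 120). refcount(pp0)=2>1 -> COPY to pp5. 6 ppages; refcounts: pp0:1 pp1:2 pp2:2 pp3:1 pp4:1 pp5:1
Op 5: read(P1, v0) -> 36. No state change.
Op 6: write(P1, v3, 112). refcount(pp4)=1 -> write in place. 6 ppages; refcounts: pp0:1 pp1:2 pp2:2 pp3:1 pp4:1 pp5:1
Op 7: fork(P0) -> P2. 6 ppages; refcounts: pp0:1 pp1:3 pp2:3 pp3:2 pp4:1 pp5:2
Op 8: read(P1, v1) -> 14. No state change.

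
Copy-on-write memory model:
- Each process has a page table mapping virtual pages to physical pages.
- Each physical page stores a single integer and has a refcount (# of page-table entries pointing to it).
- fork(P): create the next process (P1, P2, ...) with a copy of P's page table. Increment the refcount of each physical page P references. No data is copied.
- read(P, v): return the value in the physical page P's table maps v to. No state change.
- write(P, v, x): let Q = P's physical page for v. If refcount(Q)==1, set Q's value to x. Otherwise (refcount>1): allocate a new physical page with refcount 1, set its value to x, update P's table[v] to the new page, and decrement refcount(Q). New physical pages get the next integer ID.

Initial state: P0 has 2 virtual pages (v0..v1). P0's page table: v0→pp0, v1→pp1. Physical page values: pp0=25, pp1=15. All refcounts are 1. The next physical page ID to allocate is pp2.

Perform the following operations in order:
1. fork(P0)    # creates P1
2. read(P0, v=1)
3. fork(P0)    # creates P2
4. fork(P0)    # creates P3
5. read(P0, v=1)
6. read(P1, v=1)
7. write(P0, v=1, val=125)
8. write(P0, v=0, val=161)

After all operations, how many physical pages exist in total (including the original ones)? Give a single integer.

Answer: 4

Derivation:
Op 1: fork(P0) -> P1. 2 ppages; refcounts: pp0:2 pp1:2
Op 2: read(P0, v1) -> 15. No state change.
Op 3: fork(P0) -> P2. 2 ppages; refcounts: pp0:3 pp1:3
Op 4: fork(P0) -> P3. 2 ppages; refcounts: pp0:4 pp1:4
Op 5: read(P0, v1) -> 15. No state change.
Op 6: read(P1, v1) -> 15. No state change.
Op 7: write(P0, v1, 125). refcount(pp1)=4>1 -> COPY to pp2. 3 ppages; refcounts: pp0:4 pp1:3 pp2:1
Op 8: write(P0, v0, 161). refcount(pp0)=4>1 -> COPY to pp3. 4 ppages; refcounts: pp0:3 pp1:3 pp2:1 pp3:1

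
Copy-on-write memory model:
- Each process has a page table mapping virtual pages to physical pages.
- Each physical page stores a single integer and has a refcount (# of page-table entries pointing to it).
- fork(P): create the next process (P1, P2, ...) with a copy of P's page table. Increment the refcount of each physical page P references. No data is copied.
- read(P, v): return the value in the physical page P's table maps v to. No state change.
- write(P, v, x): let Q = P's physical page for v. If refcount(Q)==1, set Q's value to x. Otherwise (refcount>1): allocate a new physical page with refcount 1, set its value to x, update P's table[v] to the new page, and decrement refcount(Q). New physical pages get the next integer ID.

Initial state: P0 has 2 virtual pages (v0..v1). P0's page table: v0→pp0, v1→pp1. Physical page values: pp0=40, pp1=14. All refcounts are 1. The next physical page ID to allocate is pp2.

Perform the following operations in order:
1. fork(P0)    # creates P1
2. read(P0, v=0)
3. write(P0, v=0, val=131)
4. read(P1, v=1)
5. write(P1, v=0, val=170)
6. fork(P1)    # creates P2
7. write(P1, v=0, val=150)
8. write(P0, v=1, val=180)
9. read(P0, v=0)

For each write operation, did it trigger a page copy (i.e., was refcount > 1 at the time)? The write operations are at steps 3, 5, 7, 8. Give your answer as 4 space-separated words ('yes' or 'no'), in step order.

Op 1: fork(P0) -> P1. 2 ppages; refcounts: pp0:2 pp1:2
Op 2: read(P0, v0) -> 40. No state change.
Op 3: write(P0, v0, 131). refcount(pp0)=2>1 -> COPY to pp2. 3 ppages; refcounts: pp0:1 pp1:2 pp2:1
Op 4: read(P1, v1) -> 14. No state change.
Op 5: write(P1, v0, 170). refcount(pp0)=1 -> write in place. 3 ppages; refcounts: pp0:1 pp1:2 pp2:1
Op 6: fork(P1) -> P2. 3 ppages; refcounts: pp0:2 pp1:3 pp2:1
Op 7: write(P1, v0, 150). refcount(pp0)=2>1 -> COPY to pp3. 4 ppages; refcounts: pp0:1 pp1:3 pp2:1 pp3:1
Op 8: write(P0, v1, 180). refcount(pp1)=3>1 -> COPY to pp4. 5 ppages; refcounts: pp0:1 pp1:2 pp2:1 pp3:1 pp4:1
Op 9: read(P0, v0) -> 131. No state change.

yes no yes yes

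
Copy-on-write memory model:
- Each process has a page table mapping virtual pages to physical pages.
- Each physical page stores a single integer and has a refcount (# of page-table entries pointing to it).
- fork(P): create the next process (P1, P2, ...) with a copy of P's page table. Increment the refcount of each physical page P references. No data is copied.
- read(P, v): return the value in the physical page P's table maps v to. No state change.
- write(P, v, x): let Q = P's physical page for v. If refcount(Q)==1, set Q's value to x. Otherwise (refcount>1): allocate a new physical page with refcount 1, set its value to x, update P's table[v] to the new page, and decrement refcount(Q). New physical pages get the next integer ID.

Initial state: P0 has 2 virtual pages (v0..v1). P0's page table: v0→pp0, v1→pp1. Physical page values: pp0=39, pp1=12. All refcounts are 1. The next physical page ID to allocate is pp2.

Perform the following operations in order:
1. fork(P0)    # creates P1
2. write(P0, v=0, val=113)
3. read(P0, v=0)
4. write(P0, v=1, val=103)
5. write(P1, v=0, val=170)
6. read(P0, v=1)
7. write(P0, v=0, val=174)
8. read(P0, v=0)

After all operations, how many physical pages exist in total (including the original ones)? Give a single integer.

Op 1: fork(P0) -> P1. 2 ppages; refcounts: pp0:2 pp1:2
Op 2: write(P0, v0, 113). refcount(pp0)=2>1 -> COPY to pp2. 3 ppages; refcounts: pp0:1 pp1:2 pp2:1
Op 3: read(P0, v0) -> 113. No state change.
Op 4: write(P0, v1, 103). refcount(pp1)=2>1 -> COPY to pp3. 4 ppages; refcounts: pp0:1 pp1:1 pp2:1 pp3:1
Op 5: write(P1, v0, 170). refcount(pp0)=1 -> write in place. 4 ppages; refcounts: pp0:1 pp1:1 pp2:1 pp3:1
Op 6: read(P0, v1) -> 103. No state change.
Op 7: write(P0, v0, 174). refcount(pp2)=1 -> write in place. 4 ppages; refcounts: pp0:1 pp1:1 pp2:1 pp3:1
Op 8: read(P0, v0) -> 174. No state change.

Answer: 4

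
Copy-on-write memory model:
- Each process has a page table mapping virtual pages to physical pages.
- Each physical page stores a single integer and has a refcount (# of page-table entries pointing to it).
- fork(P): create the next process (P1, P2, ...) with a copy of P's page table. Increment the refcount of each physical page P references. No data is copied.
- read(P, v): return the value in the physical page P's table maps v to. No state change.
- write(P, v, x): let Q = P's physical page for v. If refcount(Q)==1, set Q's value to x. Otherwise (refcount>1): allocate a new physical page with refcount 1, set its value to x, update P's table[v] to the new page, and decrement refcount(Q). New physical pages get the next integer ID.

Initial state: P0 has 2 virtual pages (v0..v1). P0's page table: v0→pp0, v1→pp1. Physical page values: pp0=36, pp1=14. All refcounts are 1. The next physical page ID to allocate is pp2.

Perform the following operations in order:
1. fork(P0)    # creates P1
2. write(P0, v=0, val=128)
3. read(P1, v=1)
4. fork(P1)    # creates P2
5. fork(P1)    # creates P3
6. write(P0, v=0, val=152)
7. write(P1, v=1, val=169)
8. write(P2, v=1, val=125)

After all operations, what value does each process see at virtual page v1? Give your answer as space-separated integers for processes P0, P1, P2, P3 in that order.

Op 1: fork(P0) -> P1. 2 ppages; refcounts: pp0:2 pp1:2
Op 2: write(P0, v0, 128). refcount(pp0)=2>1 -> COPY to pp2. 3 ppages; refcounts: pp0:1 pp1:2 pp2:1
Op 3: read(P1, v1) -> 14. No state change.
Op 4: fork(P1) -> P2. 3 ppages; refcounts: pp0:2 pp1:3 pp2:1
Op 5: fork(P1) -> P3. 3 ppages; refcounts: pp0:3 pp1:4 pp2:1
Op 6: write(P0, v0, 152). refcount(pp2)=1 -> write in place. 3 ppages; refcounts: pp0:3 pp1:4 pp2:1
Op 7: write(P1, v1, 169). refcount(pp1)=4>1 -> COPY to pp3. 4 ppages; refcounts: pp0:3 pp1:3 pp2:1 pp3:1
Op 8: write(P2, v1, 125). refcount(pp1)=3>1 -> COPY to pp4. 5 ppages; refcounts: pp0:3 pp1:2 pp2:1 pp3:1 pp4:1
P0: v1 -> pp1 = 14
P1: v1 -> pp3 = 169
P2: v1 -> pp4 = 125
P3: v1 -> pp1 = 14

Answer: 14 169 125 14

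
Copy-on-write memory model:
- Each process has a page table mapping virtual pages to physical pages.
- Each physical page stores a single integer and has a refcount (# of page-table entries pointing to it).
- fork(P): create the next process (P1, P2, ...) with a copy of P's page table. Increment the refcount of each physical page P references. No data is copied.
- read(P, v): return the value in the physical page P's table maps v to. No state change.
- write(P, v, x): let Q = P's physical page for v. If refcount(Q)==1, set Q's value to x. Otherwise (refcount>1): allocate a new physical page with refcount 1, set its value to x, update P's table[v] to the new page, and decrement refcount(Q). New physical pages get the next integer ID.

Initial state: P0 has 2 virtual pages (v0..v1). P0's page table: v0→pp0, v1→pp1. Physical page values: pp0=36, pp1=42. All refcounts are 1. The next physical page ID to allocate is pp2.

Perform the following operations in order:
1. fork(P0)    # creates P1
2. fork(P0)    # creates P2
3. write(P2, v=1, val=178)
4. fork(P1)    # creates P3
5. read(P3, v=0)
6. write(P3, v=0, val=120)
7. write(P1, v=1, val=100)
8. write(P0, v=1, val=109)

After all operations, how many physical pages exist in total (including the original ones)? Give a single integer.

Op 1: fork(P0) -> P1. 2 ppages; refcounts: pp0:2 pp1:2
Op 2: fork(P0) -> P2. 2 ppages; refcounts: pp0:3 pp1:3
Op 3: write(P2, v1, 178). refcount(pp1)=3>1 -> COPY to pp2. 3 ppages; refcounts: pp0:3 pp1:2 pp2:1
Op 4: fork(P1) -> P3. 3 ppages; refcounts: pp0:4 pp1:3 pp2:1
Op 5: read(P3, v0) -> 36. No state change.
Op 6: write(P3, v0, 120). refcount(pp0)=4>1 -> COPY to pp3. 4 ppages; refcounts: pp0:3 pp1:3 pp2:1 pp3:1
Op 7: write(P1, v1, 100). refcount(pp1)=3>1 -> COPY to pp4. 5 ppages; refcounts: pp0:3 pp1:2 pp2:1 pp3:1 pp4:1
Op 8: write(P0, v1, 109). refcount(pp1)=2>1 -> COPY to pp5. 6 ppages; refcounts: pp0:3 pp1:1 pp2:1 pp3:1 pp4:1 pp5:1

Answer: 6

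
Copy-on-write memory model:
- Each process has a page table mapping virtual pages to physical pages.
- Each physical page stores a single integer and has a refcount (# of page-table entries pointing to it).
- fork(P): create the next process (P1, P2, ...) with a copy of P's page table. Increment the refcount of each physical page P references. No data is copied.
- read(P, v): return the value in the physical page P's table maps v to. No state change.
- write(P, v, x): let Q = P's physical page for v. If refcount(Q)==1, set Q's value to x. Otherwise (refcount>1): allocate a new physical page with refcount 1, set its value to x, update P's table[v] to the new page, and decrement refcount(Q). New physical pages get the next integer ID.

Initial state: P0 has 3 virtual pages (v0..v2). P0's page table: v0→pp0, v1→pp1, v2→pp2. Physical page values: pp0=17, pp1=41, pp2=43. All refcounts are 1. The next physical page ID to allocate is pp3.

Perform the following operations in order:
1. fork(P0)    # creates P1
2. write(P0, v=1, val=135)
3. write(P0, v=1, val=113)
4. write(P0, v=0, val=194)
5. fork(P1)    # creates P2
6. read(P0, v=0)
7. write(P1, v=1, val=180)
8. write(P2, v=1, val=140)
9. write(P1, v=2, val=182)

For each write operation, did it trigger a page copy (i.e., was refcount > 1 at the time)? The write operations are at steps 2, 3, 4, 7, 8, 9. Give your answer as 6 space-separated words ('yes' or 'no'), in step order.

Op 1: fork(P0) -> P1. 3 ppages; refcounts: pp0:2 pp1:2 pp2:2
Op 2: write(P0, v1, 135). refcount(pp1)=2>1 -> COPY to pp3. 4 ppages; refcounts: pp0:2 pp1:1 pp2:2 pp3:1
Op 3: write(P0, v1, 113). refcount(pp3)=1 -> write in place. 4 ppages; refcounts: pp0:2 pp1:1 pp2:2 pp3:1
Op 4: write(P0, v0, 194). refcount(pp0)=2>1 -> COPY to pp4. 5 ppages; refcounts: pp0:1 pp1:1 pp2:2 pp3:1 pp4:1
Op 5: fork(P1) -> P2. 5 ppages; refcounts: pp0:2 pp1:2 pp2:3 pp3:1 pp4:1
Op 6: read(P0, v0) -> 194. No state change.
Op 7: write(P1, v1, 180). refcount(pp1)=2>1 -> COPY to pp5. 6 ppages; refcounts: pp0:2 pp1:1 pp2:3 pp3:1 pp4:1 pp5:1
Op 8: write(P2, v1, 140). refcount(pp1)=1 -> write in place. 6 ppages; refcounts: pp0:2 pp1:1 pp2:3 pp3:1 pp4:1 pp5:1
Op 9: write(P1, v2, 182). refcount(pp2)=3>1 -> COPY to pp6. 7 ppages; refcounts: pp0:2 pp1:1 pp2:2 pp3:1 pp4:1 pp5:1 pp6:1

yes no yes yes no yes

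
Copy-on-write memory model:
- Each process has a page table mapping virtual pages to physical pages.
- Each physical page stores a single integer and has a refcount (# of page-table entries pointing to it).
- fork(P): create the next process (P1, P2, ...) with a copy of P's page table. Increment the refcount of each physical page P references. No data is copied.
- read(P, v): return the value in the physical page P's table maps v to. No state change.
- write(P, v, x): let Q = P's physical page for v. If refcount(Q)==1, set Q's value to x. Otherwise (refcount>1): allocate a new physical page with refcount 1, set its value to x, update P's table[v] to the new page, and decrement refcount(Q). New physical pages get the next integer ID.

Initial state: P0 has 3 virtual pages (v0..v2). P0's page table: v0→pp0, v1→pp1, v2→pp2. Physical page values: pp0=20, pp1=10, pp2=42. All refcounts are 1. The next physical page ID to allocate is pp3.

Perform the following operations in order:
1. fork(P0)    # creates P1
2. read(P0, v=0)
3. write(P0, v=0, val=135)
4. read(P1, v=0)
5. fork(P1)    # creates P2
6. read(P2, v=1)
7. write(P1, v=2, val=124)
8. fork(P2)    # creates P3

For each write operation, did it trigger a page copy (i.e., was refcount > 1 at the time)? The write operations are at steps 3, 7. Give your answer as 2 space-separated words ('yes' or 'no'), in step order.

Op 1: fork(P0) -> P1. 3 ppages; refcounts: pp0:2 pp1:2 pp2:2
Op 2: read(P0, v0) -> 20. No state change.
Op 3: write(P0, v0, 135). refcount(pp0)=2>1 -> COPY to pp3. 4 ppages; refcounts: pp0:1 pp1:2 pp2:2 pp3:1
Op 4: read(P1, v0) -> 20. No state change.
Op 5: fork(P1) -> P2. 4 ppages; refcounts: pp0:2 pp1:3 pp2:3 pp3:1
Op 6: read(P2, v1) -> 10. No state change.
Op 7: write(P1, v2, 124). refcount(pp2)=3>1 -> COPY to pp4. 5 ppages; refcounts: pp0:2 pp1:3 pp2:2 pp3:1 pp4:1
Op 8: fork(P2) -> P3. 5 ppages; refcounts: pp0:3 pp1:4 pp2:3 pp3:1 pp4:1

yes yes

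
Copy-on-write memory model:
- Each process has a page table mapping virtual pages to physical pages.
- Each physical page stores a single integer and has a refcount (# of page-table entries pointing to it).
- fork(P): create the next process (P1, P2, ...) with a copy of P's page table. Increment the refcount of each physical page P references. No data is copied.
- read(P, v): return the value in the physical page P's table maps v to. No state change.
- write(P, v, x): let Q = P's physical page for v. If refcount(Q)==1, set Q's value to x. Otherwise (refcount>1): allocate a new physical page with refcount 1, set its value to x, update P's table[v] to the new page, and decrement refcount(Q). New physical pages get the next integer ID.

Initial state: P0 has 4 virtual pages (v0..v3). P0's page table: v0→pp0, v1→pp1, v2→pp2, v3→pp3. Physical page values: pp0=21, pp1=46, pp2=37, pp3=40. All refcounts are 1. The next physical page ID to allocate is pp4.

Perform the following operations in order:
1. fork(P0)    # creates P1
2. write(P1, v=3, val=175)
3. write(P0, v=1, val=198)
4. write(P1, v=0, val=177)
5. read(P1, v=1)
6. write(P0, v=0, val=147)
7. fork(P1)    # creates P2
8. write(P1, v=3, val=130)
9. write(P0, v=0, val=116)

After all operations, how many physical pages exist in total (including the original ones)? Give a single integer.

Answer: 8

Derivation:
Op 1: fork(P0) -> P1. 4 ppages; refcounts: pp0:2 pp1:2 pp2:2 pp3:2
Op 2: write(P1, v3, 175). refcount(pp3)=2>1 -> COPY to pp4. 5 ppages; refcounts: pp0:2 pp1:2 pp2:2 pp3:1 pp4:1
Op 3: write(P0, v1, 198). refcount(pp1)=2>1 -> COPY to pp5. 6 ppages; refcounts: pp0:2 pp1:1 pp2:2 pp3:1 pp4:1 pp5:1
Op 4: write(P1, v0, 177). refcount(pp0)=2>1 -> COPY to pp6. 7 ppages; refcounts: pp0:1 pp1:1 pp2:2 pp3:1 pp4:1 pp5:1 pp6:1
Op 5: read(P1, v1) -> 46. No state change.
Op 6: write(P0, v0, 147). refcount(pp0)=1 -> write in place. 7 ppages; refcounts: pp0:1 pp1:1 pp2:2 pp3:1 pp4:1 pp5:1 pp6:1
Op 7: fork(P1) -> P2. 7 ppages; refcounts: pp0:1 pp1:2 pp2:3 pp3:1 pp4:2 pp5:1 pp6:2
Op 8: write(P1, v3, 130). refcount(pp4)=2>1 -> COPY to pp7. 8 ppages; refcounts: pp0:1 pp1:2 pp2:3 pp3:1 pp4:1 pp5:1 pp6:2 pp7:1
Op 9: write(P0, v0, 116). refcount(pp0)=1 -> write in place. 8 ppages; refcounts: pp0:1 pp1:2 pp2:3 pp3:1 pp4:1 pp5:1 pp6:2 pp7:1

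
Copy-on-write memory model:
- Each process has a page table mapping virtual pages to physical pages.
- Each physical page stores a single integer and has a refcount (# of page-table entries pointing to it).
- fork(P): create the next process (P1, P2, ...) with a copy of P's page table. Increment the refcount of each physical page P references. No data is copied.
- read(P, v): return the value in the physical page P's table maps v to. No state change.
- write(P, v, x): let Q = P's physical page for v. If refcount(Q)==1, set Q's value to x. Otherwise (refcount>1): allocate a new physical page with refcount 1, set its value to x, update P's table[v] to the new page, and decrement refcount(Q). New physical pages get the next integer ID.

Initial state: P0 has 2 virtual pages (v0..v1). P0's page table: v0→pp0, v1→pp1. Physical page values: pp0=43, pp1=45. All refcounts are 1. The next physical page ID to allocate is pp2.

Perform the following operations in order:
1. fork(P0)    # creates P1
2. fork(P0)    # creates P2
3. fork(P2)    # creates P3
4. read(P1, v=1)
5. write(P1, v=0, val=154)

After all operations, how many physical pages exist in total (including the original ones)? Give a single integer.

Answer: 3

Derivation:
Op 1: fork(P0) -> P1. 2 ppages; refcounts: pp0:2 pp1:2
Op 2: fork(P0) -> P2. 2 ppages; refcounts: pp0:3 pp1:3
Op 3: fork(P2) -> P3. 2 ppages; refcounts: pp0:4 pp1:4
Op 4: read(P1, v1) -> 45. No state change.
Op 5: write(P1, v0, 154). refcount(pp0)=4>1 -> COPY to pp2. 3 ppages; refcounts: pp0:3 pp1:4 pp2:1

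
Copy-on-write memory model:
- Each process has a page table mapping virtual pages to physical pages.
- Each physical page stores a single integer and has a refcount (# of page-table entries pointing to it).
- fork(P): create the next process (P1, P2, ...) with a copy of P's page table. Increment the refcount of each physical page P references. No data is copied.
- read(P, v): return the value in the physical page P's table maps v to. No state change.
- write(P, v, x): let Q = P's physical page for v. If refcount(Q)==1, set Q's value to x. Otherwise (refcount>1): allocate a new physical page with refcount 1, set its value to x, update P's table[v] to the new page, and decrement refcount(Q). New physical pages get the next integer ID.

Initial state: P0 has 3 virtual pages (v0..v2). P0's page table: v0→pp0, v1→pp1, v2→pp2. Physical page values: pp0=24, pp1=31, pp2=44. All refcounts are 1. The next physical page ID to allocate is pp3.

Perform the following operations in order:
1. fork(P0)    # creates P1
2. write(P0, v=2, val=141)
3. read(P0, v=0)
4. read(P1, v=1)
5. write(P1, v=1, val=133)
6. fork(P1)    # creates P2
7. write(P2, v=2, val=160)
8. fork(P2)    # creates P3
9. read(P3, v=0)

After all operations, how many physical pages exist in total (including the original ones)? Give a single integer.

Op 1: fork(P0) -> P1. 3 ppages; refcounts: pp0:2 pp1:2 pp2:2
Op 2: write(P0, v2, 141). refcount(pp2)=2>1 -> COPY to pp3. 4 ppages; refcounts: pp0:2 pp1:2 pp2:1 pp3:1
Op 3: read(P0, v0) -> 24. No state change.
Op 4: read(P1, v1) -> 31. No state change.
Op 5: write(P1, v1, 133). refcount(pp1)=2>1 -> COPY to pp4. 5 ppages; refcounts: pp0:2 pp1:1 pp2:1 pp3:1 pp4:1
Op 6: fork(P1) -> P2. 5 ppages; refcounts: pp0:3 pp1:1 pp2:2 pp3:1 pp4:2
Op 7: write(P2, v2, 160). refcount(pp2)=2>1 -> COPY to pp5. 6 ppages; refcounts: pp0:3 pp1:1 pp2:1 pp3:1 pp4:2 pp5:1
Op 8: fork(P2) -> P3. 6 ppages; refcounts: pp0:4 pp1:1 pp2:1 pp3:1 pp4:3 pp5:2
Op 9: read(P3, v0) -> 24. No state change.

Answer: 6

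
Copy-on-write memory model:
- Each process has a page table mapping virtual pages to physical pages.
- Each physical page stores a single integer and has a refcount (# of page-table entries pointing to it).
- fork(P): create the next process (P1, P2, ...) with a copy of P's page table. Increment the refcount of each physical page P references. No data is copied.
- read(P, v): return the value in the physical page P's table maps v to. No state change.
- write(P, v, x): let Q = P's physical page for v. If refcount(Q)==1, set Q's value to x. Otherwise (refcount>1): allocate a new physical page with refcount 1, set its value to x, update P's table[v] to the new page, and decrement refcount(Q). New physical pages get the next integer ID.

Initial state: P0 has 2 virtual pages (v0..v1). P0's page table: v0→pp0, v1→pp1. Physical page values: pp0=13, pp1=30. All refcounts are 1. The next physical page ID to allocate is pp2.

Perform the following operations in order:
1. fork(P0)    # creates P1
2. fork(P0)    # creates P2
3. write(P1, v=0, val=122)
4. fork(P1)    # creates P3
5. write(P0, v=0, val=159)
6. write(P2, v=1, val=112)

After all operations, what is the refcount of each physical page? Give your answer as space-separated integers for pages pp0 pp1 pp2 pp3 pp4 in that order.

Op 1: fork(P0) -> P1. 2 ppages; refcounts: pp0:2 pp1:2
Op 2: fork(P0) -> P2. 2 ppages; refcounts: pp0:3 pp1:3
Op 3: write(P1, v0, 122). refcount(pp0)=3>1 -> COPY to pp2. 3 ppages; refcounts: pp0:2 pp1:3 pp2:1
Op 4: fork(P1) -> P3. 3 ppages; refcounts: pp0:2 pp1:4 pp2:2
Op 5: write(P0, v0, 159). refcount(pp0)=2>1 -> COPY to pp3. 4 ppages; refcounts: pp0:1 pp1:4 pp2:2 pp3:1
Op 6: write(P2, v1, 112). refcount(pp1)=4>1 -> COPY to pp4. 5 ppages; refcounts: pp0:1 pp1:3 pp2:2 pp3:1 pp4:1

Answer: 1 3 2 1 1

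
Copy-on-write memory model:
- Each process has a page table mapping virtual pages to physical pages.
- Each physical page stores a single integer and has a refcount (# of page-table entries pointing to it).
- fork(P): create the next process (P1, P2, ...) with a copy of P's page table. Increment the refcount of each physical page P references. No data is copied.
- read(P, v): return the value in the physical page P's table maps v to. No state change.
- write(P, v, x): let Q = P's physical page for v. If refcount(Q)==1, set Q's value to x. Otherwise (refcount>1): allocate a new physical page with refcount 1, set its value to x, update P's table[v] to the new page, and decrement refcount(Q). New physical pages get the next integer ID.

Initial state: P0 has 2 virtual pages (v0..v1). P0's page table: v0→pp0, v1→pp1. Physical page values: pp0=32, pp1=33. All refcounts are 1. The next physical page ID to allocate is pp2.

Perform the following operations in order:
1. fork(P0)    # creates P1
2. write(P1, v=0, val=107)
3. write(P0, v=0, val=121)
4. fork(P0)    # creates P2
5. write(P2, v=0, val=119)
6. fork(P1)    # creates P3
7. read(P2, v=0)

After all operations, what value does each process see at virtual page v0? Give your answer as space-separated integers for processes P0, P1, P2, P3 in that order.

Answer: 121 107 119 107

Derivation:
Op 1: fork(P0) -> P1. 2 ppages; refcounts: pp0:2 pp1:2
Op 2: write(P1, v0, 107). refcount(pp0)=2>1 -> COPY to pp2. 3 ppages; refcounts: pp0:1 pp1:2 pp2:1
Op 3: write(P0, v0, 121). refcount(pp0)=1 -> write in place. 3 ppages; refcounts: pp0:1 pp1:2 pp2:1
Op 4: fork(P0) -> P2. 3 ppages; refcounts: pp0:2 pp1:3 pp2:1
Op 5: write(P2, v0, 119). refcount(pp0)=2>1 -> COPY to pp3. 4 ppages; refcounts: pp0:1 pp1:3 pp2:1 pp3:1
Op 6: fork(P1) -> P3. 4 ppages; refcounts: pp0:1 pp1:4 pp2:2 pp3:1
Op 7: read(P2, v0) -> 119. No state change.
P0: v0 -> pp0 = 121
P1: v0 -> pp2 = 107
P2: v0 -> pp3 = 119
P3: v0 -> pp2 = 107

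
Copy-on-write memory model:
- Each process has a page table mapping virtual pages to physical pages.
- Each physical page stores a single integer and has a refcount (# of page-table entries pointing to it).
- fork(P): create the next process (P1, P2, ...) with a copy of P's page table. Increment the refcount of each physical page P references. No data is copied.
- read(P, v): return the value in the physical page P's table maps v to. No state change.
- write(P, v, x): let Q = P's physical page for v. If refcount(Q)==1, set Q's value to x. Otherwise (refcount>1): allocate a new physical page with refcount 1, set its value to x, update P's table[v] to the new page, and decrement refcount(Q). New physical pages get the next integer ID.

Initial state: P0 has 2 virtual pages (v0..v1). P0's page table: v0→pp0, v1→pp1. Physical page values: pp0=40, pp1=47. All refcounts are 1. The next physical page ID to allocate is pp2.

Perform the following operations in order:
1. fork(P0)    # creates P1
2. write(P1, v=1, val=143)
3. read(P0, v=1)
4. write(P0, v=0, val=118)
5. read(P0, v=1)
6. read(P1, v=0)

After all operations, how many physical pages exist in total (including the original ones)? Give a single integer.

Op 1: fork(P0) -> P1. 2 ppages; refcounts: pp0:2 pp1:2
Op 2: write(P1, v1, 143). refcount(pp1)=2>1 -> COPY to pp2. 3 ppages; refcounts: pp0:2 pp1:1 pp2:1
Op 3: read(P0, v1) -> 47. No state change.
Op 4: write(P0, v0, 118). refcount(pp0)=2>1 -> COPY to pp3. 4 ppages; refcounts: pp0:1 pp1:1 pp2:1 pp3:1
Op 5: read(P0, v1) -> 47. No state change.
Op 6: read(P1, v0) -> 40. No state change.

Answer: 4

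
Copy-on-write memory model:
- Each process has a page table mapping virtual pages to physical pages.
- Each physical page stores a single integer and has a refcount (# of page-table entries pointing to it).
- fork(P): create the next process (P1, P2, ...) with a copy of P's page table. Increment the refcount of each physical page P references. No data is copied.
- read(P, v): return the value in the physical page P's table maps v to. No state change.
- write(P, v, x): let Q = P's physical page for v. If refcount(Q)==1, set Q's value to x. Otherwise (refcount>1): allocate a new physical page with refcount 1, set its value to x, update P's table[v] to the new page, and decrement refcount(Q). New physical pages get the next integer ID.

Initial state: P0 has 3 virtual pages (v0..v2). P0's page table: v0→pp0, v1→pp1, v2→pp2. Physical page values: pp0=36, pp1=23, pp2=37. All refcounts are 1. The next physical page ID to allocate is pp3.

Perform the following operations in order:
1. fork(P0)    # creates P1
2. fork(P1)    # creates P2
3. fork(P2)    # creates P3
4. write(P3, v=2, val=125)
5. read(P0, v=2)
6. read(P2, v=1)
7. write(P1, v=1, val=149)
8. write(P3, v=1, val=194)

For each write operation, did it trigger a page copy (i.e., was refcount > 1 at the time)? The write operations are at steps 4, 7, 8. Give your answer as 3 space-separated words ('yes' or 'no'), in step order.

Op 1: fork(P0) -> P1. 3 ppages; refcounts: pp0:2 pp1:2 pp2:2
Op 2: fork(P1) -> P2. 3 ppages; refcounts: pp0:3 pp1:3 pp2:3
Op 3: fork(P2) -> P3. 3 ppages; refcounts: pp0:4 pp1:4 pp2:4
Op 4: write(P3, v2, 125). refcount(pp2)=4>1 -> COPY to pp3. 4 ppages; refcounts: pp0:4 pp1:4 pp2:3 pp3:1
Op 5: read(P0, v2) -> 37. No state change.
Op 6: read(P2, v1) -> 23. No state change.
Op 7: write(P1, v1, 149). refcount(pp1)=4>1 -> COPY to pp4. 5 ppages; refcounts: pp0:4 pp1:3 pp2:3 pp3:1 pp4:1
Op 8: write(P3, v1, 194). refcount(pp1)=3>1 -> COPY to pp5. 6 ppages; refcounts: pp0:4 pp1:2 pp2:3 pp3:1 pp4:1 pp5:1

yes yes yes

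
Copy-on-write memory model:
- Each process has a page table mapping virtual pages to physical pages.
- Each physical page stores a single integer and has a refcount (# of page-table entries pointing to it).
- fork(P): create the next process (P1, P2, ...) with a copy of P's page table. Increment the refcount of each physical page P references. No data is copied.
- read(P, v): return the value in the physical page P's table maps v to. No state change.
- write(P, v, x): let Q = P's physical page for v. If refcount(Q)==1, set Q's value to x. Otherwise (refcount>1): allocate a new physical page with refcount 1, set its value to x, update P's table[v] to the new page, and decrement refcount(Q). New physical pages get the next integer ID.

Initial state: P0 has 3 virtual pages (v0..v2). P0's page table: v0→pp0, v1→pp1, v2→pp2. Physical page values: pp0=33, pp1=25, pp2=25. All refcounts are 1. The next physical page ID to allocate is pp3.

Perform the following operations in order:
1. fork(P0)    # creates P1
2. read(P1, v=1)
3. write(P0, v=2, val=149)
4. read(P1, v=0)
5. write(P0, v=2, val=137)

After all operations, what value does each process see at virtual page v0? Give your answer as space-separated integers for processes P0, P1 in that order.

Answer: 33 33

Derivation:
Op 1: fork(P0) -> P1. 3 ppages; refcounts: pp0:2 pp1:2 pp2:2
Op 2: read(P1, v1) -> 25. No state change.
Op 3: write(P0, v2, 149). refcount(pp2)=2>1 -> COPY to pp3. 4 ppages; refcounts: pp0:2 pp1:2 pp2:1 pp3:1
Op 4: read(P1, v0) -> 33. No state change.
Op 5: write(P0, v2, 137). refcount(pp3)=1 -> write in place. 4 ppages; refcounts: pp0:2 pp1:2 pp2:1 pp3:1
P0: v0 -> pp0 = 33
P1: v0 -> pp0 = 33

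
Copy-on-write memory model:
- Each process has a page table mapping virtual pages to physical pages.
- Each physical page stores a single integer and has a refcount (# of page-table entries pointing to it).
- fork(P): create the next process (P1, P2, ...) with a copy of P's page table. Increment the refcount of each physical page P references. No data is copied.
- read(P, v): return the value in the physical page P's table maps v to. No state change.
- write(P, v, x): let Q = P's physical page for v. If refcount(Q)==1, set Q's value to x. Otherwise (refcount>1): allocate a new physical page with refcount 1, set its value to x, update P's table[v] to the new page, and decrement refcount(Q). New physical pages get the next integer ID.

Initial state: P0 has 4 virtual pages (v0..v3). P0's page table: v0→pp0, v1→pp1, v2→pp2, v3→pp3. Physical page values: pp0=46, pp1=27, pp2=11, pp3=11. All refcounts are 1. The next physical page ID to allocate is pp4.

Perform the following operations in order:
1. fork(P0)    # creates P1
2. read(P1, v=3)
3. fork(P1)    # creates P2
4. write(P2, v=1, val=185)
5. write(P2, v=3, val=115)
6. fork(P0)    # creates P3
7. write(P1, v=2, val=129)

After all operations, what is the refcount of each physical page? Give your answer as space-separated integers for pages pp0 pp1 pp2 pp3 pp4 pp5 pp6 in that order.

Answer: 4 3 3 3 1 1 1

Derivation:
Op 1: fork(P0) -> P1. 4 ppages; refcounts: pp0:2 pp1:2 pp2:2 pp3:2
Op 2: read(P1, v3) -> 11. No state change.
Op 3: fork(P1) -> P2. 4 ppages; refcounts: pp0:3 pp1:3 pp2:3 pp3:3
Op 4: write(P2, v1, 185). refcount(pp1)=3>1 -> COPY to pp4. 5 ppages; refcounts: pp0:3 pp1:2 pp2:3 pp3:3 pp4:1
Op 5: write(P2, v3, 115). refcount(pp3)=3>1 -> COPY to pp5. 6 ppages; refcounts: pp0:3 pp1:2 pp2:3 pp3:2 pp4:1 pp5:1
Op 6: fork(P0) -> P3. 6 ppages; refcounts: pp0:4 pp1:3 pp2:4 pp3:3 pp4:1 pp5:1
Op 7: write(P1, v2, 129). refcount(pp2)=4>1 -> COPY to pp6. 7 ppages; refcounts: pp0:4 pp1:3 pp2:3 pp3:3 pp4:1 pp5:1 pp6:1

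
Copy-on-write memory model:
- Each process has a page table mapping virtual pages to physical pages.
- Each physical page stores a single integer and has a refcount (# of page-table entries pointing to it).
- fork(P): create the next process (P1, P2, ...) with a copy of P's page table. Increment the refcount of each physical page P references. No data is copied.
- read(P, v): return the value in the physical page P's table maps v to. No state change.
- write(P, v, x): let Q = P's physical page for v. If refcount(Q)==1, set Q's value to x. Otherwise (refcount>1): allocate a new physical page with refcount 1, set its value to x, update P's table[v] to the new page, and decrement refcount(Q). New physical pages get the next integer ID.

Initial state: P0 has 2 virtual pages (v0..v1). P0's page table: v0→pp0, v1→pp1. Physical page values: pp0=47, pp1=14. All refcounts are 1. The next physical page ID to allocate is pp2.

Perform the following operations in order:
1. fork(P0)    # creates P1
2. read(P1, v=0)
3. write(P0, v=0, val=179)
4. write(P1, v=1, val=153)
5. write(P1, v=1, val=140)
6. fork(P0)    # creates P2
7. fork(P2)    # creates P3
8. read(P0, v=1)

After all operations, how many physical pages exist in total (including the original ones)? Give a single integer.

Answer: 4

Derivation:
Op 1: fork(P0) -> P1. 2 ppages; refcounts: pp0:2 pp1:2
Op 2: read(P1, v0) -> 47. No state change.
Op 3: write(P0, v0, 179). refcount(pp0)=2>1 -> COPY to pp2. 3 ppages; refcounts: pp0:1 pp1:2 pp2:1
Op 4: write(P1, v1, 153). refcount(pp1)=2>1 -> COPY to pp3. 4 ppages; refcounts: pp0:1 pp1:1 pp2:1 pp3:1
Op 5: write(P1, v1, 140). refcount(pp3)=1 -> write in place. 4 ppages; refcounts: pp0:1 pp1:1 pp2:1 pp3:1
Op 6: fork(P0) -> P2. 4 ppages; refcounts: pp0:1 pp1:2 pp2:2 pp3:1
Op 7: fork(P2) -> P3. 4 ppages; refcounts: pp0:1 pp1:3 pp2:3 pp3:1
Op 8: read(P0, v1) -> 14. No state change.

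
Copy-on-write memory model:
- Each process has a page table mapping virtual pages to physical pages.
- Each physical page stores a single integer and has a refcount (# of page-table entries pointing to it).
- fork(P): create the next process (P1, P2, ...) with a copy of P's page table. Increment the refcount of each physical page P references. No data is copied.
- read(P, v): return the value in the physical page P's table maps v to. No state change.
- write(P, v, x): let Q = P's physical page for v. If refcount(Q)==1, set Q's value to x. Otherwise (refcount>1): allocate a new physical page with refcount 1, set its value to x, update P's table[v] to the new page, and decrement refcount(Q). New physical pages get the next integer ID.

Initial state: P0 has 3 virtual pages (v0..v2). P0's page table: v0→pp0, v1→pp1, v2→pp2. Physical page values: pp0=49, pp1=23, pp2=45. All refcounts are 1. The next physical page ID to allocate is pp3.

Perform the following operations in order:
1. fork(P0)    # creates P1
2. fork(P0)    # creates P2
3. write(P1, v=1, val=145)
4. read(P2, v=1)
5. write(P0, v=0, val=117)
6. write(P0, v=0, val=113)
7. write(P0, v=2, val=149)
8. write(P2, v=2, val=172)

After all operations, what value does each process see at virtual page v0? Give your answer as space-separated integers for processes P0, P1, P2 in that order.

Answer: 113 49 49

Derivation:
Op 1: fork(P0) -> P1. 3 ppages; refcounts: pp0:2 pp1:2 pp2:2
Op 2: fork(P0) -> P2. 3 ppages; refcounts: pp0:3 pp1:3 pp2:3
Op 3: write(P1, v1, 145). refcount(pp1)=3>1 -> COPY to pp3. 4 ppages; refcounts: pp0:3 pp1:2 pp2:3 pp3:1
Op 4: read(P2, v1) -> 23. No state change.
Op 5: write(P0, v0, 117). refcount(pp0)=3>1 -> COPY to pp4. 5 ppages; refcounts: pp0:2 pp1:2 pp2:3 pp3:1 pp4:1
Op 6: write(P0, v0, 113). refcount(pp4)=1 -> write in place. 5 ppages; refcounts: pp0:2 pp1:2 pp2:3 pp3:1 pp4:1
Op 7: write(P0, v2, 149). refcount(pp2)=3>1 -> COPY to pp5. 6 ppages; refcounts: pp0:2 pp1:2 pp2:2 pp3:1 pp4:1 pp5:1
Op 8: write(P2, v2, 172). refcount(pp2)=2>1 -> COPY to pp6. 7 ppages; refcounts: pp0:2 pp1:2 pp2:1 pp3:1 pp4:1 pp5:1 pp6:1
P0: v0 -> pp4 = 113
P1: v0 -> pp0 = 49
P2: v0 -> pp0 = 49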